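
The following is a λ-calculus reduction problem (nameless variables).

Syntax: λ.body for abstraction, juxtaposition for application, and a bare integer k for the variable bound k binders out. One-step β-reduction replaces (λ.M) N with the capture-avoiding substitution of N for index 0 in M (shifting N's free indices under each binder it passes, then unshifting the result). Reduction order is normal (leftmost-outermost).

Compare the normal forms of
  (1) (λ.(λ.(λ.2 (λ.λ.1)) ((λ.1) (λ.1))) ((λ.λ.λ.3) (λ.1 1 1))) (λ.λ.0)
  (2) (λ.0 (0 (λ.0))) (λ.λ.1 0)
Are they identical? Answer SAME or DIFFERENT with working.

Term A:
  start: (λ.(λ.(λ.2 (λ.λ.1)) ((λ.1) (λ.1))) ((λ.λ.λ.3) (λ.1 1 1))) (λ.λ.0)
  step 1: (λ.(λ.(λ.λ.0) (λ.λ.1)) ((λ.1) (λ.1))) ((λ.λ.λ.λ.λ.0) (λ.(λ.λ.0) (λ.λ.0) (λ.λ.0)))
  step 2: (λ.(λ.λ.0) (λ.λ.1)) ((λ.(λ.λ.λ.λ.λ.0) (λ.(λ.λ.0) (λ.λ.0) (λ.λ.0))) (λ.(λ.λ.λ.λ.λ.0) (λ.(λ.λ.0) (λ.λ.0) (λ.λ.0))))
  step 3: (λ.λ.0) (λ.λ.1)
  step 4: λ.0

Term B:
  start: (λ.0 (0 (λ.0))) (λ.λ.1 0)
  step 1: (λ.λ.1 0) ((λ.λ.1 0) (λ.0))
  step 2: λ.(λ.λ.1 0) (λ.0) 0
  step 3: λ.(λ.(λ.0) 0) 0
  step 4: λ.(λ.0) 0
  step 5: λ.0

Answer: SAME — A ⇓ λ.0, B ⇓ λ.0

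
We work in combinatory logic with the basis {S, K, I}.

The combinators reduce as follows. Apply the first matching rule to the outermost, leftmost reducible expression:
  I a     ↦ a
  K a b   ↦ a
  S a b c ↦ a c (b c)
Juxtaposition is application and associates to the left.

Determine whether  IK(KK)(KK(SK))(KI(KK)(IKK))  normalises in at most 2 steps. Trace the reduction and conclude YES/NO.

  start: IK(KK)(KK(SK))(KI(KK)(IKK))
  step 1: K(KK)(KK(SK))(KI(KK)(IKK))
  step 2: KK(KI(KK)(IKK))

Answer: NO — after 2 steps the term is KK(KI(KK)(IKK)), not yet normal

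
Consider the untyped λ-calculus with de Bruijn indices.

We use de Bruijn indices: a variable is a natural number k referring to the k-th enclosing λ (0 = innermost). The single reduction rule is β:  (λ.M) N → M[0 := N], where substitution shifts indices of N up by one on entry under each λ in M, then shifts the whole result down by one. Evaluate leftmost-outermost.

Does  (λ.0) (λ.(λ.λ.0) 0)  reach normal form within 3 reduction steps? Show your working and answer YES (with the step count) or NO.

  start: (λ.0) (λ.(λ.λ.0) 0)
  →1  λ.(λ.λ.0) 0
  →2  λ.λ.0

Answer: YES — reaches normal form λ.λ.0 in 2 ≤ 3 steps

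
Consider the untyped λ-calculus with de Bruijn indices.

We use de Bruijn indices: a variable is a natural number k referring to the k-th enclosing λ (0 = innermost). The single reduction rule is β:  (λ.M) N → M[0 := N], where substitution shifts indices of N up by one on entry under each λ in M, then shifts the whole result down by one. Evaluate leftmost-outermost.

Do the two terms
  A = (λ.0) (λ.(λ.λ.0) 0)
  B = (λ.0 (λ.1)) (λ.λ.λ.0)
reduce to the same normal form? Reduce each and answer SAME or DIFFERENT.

Answer: SAME — A ⇓ λ.λ.0, B ⇓ λ.λ.0

Working:
Term A:
  start: (λ.0) (λ.(λ.λ.0) 0)
  [1] λ.(λ.λ.0) 0
  [2] λ.λ.0

Term B:
  start: (λ.0 (λ.1)) (λ.λ.λ.0)
  [1] (λ.λ.λ.0) (λ.λ.λ.λ.0)
  [2] λ.λ.0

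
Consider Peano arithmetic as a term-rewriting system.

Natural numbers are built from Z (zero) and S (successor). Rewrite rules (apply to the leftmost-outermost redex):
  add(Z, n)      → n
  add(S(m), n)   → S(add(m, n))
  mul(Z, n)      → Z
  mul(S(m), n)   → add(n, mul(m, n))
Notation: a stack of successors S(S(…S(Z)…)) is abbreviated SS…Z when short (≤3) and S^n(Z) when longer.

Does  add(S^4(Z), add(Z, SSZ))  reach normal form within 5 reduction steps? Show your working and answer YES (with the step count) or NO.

  start: add(S^4(Z), add(Z, SSZ))
  [1] S(add(SSSZ, add(Z, SSZ)))
  [2] S(S(add(SSZ, add(Z, SSZ))))
  [3] S(S(S(add(SZ, add(Z, SSZ)))))
  [4] S(S(S(S(add(Z, add(Z, SSZ))))))
  [5] S(S(S(S(add(Z, SSZ)))))

Answer: NO — after 5 steps the term is S(S(S(S(add(Z, SSZ))))), not yet normal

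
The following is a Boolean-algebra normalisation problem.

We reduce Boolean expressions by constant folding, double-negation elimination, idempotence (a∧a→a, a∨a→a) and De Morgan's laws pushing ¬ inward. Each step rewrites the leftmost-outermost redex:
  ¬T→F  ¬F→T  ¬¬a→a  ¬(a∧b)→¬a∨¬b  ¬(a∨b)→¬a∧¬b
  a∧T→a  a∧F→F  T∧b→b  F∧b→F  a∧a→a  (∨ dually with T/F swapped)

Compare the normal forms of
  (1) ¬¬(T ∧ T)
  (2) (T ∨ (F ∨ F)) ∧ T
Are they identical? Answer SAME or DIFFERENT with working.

Answer: SAME — A ⇓ T, B ⇓ T

Reduction:
Term A:
  start: ¬¬(T ∧ T)
  [1] T ∧ T
  [2] T

Term B:
  start: (T ∨ (F ∨ F)) ∧ T
  [1] T ∨ (F ∨ F)
  [2] T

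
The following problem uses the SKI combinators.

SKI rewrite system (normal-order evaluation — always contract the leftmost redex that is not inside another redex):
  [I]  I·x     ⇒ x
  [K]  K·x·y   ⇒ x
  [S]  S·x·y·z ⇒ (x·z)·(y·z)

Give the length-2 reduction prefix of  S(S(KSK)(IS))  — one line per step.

  start: S(S(KSK)(IS))
  [1] S(SS(IS))
  [2] S(SSS)

Answer: after 2 steps: S(SSS)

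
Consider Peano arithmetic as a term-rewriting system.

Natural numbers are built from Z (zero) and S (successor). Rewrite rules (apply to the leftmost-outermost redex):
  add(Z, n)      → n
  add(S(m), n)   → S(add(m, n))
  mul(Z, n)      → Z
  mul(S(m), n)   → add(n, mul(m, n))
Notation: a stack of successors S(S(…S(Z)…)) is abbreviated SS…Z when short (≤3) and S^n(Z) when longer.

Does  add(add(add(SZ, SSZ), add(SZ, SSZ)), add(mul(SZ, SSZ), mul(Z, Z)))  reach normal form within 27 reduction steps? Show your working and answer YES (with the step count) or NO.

  start: add(add(add(SZ, SSZ), add(SZ, SSZ)), add(mul(SZ, SSZ), mul(Z, Z)))
  [1] add(add(S(add(Z, SSZ)), add(SZ, SSZ)), add(mul(SZ, SSZ), mul(Z, Z)))
  [2] add(S(add(add(Z, SSZ), add(SZ, SSZ))), add(mul(SZ, SSZ), mul(Z, Z)))
  [3] S(add(add(add(Z, SSZ), add(SZ, SSZ)), add(mul(SZ, SSZ), mul(Z, Z))))
  [4] S(add(add(SSZ, add(SZ, SSZ)), add(mul(SZ, SSZ), mul(Z, Z))))
  [5] S(add(S(add(SZ, add(SZ, SSZ))), add(mul(SZ, SSZ), mul(Z, Z))))
  [6] S(S(add(add(SZ, add(SZ, SSZ)), add(mul(SZ, SSZ), mul(Z, Z)))))
  [7] S(S(add(S(add(Z, add(SZ, SSZ))), add(mul(SZ, SSZ), mul(Z, Z)))))
  [8] S(S(S(add(add(Z, add(SZ, SSZ)), add(mul(SZ, SSZ), mul(Z, Z))))))
  [9] S(S(S(add(add(SZ, SSZ), add(mul(SZ, SSZ), mul(Z, Z))))))
  [10] S(S(S(add(S(add(Z, SSZ)), add(mul(SZ, SSZ), mul(Z, Z))))))
  [11] S(S(S(S(add(add(Z, SSZ), add(mul(SZ, SSZ), mul(Z, Z)))))))
  [12] S(S(S(S(add(SSZ, add(mul(SZ, SSZ), mul(Z, Z)))))))
  [13] S(S(S(S(S(add(SZ, add(mul(SZ, SSZ), mul(Z, Z))))))))
  [14] S(S(S(S(S(S(add(Z, add(mul(SZ, SSZ), mul(Z, Z)))))))))
  [15] S(S(S(S(S(S(add(mul(SZ, SSZ), mul(Z, Z))))))))
  [16] S(S(S(S(S(S(add(add(SSZ, mul(Z, SSZ)), mul(Z, Z))))))))
  [17] S(S(S(S(S(S(add(S(add(SZ, mul(Z, SSZ))), mul(Z, Z))))))))
  [18] S(S(S(S(S(S(S(add(add(SZ, mul(Z, SSZ)), mul(Z, Z)))))))))
  [19] S(S(S(S(S(S(S(add(S(add(Z, mul(Z, SSZ))), mul(Z, Z)))))))))
  [20] S(S(S(S(S(S(S(S(add(add(Z, mul(Z, SSZ)), mul(Z, Z))))))))))
  [21] S(S(S(S(S(S(S(S(add(mul(Z, SSZ), mul(Z, Z))))))))))
  [22] S(S(S(S(S(S(S(S(add(Z, mul(Z, Z))))))))))
  [23] S(S(S(S(S(S(S(S(mul(Z, Z)))))))))
  [24] S^8(Z)

Answer: YES — reaches normal form S^8(Z) in 24 ≤ 27 steps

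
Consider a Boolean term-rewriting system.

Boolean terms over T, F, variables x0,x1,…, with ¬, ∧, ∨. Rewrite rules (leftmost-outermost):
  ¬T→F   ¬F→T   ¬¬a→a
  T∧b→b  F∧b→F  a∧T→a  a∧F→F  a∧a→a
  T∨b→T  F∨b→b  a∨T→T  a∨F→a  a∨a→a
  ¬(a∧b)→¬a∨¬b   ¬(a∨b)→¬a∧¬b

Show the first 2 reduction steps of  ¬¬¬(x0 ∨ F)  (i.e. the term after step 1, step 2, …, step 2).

  start: ¬¬¬(x0 ∨ F)
  →1  ¬(x0 ∨ F)
  →2  ¬x0 ∧ ¬F

Answer: after 2 steps: ¬x0 ∧ ¬F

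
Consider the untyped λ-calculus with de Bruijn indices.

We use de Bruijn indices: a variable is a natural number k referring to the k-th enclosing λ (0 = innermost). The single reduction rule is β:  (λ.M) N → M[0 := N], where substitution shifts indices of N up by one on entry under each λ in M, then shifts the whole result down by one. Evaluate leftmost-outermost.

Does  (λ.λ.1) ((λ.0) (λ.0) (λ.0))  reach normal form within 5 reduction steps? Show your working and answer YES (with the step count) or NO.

  start: (λ.λ.1) ((λ.0) (λ.0) (λ.0))
  step 1: λ.(λ.0) (λ.0) (λ.0)
  step 2: λ.(λ.0) (λ.0)
  step 3: λ.λ.0

Answer: YES — reaches normal form λ.λ.0 in 3 ≤ 5 steps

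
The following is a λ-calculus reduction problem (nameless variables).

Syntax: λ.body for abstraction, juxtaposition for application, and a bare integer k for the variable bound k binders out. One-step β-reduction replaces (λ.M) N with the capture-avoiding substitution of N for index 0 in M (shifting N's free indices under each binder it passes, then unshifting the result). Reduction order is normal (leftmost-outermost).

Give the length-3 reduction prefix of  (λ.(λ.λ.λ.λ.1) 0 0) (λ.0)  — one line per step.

Answer: after 3 steps: λ.λ.1

Reduction:
  start: (λ.(λ.λ.λ.λ.1) 0 0) (λ.0)
  →1  (λ.λ.λ.λ.1) (λ.0) (λ.0)
  →2  (λ.λ.λ.1) (λ.0)
  →3  λ.λ.1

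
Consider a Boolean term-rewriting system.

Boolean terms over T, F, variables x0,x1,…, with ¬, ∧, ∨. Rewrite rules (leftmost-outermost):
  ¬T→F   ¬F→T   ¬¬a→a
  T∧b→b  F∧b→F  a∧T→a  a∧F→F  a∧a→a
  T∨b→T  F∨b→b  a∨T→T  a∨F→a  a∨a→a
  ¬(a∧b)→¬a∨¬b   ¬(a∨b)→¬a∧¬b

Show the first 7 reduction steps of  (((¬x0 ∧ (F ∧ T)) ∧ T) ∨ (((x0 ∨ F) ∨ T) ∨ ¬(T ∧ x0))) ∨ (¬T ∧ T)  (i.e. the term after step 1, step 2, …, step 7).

Answer: after 7 steps: T

Derivation:
  start: (((¬x0 ∧ (F ∧ T)) ∧ T) ∨ (((x0 ∨ F) ∨ T) ∨ ¬(T ∧ x0))) ∨ (¬T ∧ T)
  step 1: ((¬x0 ∧ (F ∧ T)) ∨ (((x0 ∨ F) ∨ T) ∨ ¬(T ∧ x0))) ∨ (¬T ∧ T)
  step 2: ((¬x0 ∧ F) ∨ (((x0 ∨ F) ∨ T) ∨ ¬(T ∧ x0))) ∨ (¬T ∧ T)
  step 3: (F ∨ (((x0 ∨ F) ∨ T) ∨ ¬(T ∧ x0))) ∨ (¬T ∧ T)
  step 4: (((x0 ∨ F) ∨ T) ∨ ¬(T ∧ x0)) ∨ (¬T ∧ T)
  step 5: (T ∨ ¬(T ∧ x0)) ∨ (¬T ∧ T)
  step 6: T ∨ (¬T ∧ T)
  step 7: T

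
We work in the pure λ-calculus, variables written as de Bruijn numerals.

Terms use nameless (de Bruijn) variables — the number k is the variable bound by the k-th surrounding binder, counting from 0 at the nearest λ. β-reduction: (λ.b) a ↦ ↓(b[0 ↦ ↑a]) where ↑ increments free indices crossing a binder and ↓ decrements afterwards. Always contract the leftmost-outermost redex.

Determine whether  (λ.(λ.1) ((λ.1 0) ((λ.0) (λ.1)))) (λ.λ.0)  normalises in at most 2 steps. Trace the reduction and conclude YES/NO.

  start: (λ.(λ.1) ((λ.1 0) ((λ.0) (λ.1)))) (λ.λ.0)
  [1] (λ.λ.λ.0) ((λ.(λ.λ.0) 0) ((λ.0) (λ.λ.λ.0)))
  [2] λ.λ.0

Answer: YES — reaches normal form λ.λ.0 in 2 ≤ 2 steps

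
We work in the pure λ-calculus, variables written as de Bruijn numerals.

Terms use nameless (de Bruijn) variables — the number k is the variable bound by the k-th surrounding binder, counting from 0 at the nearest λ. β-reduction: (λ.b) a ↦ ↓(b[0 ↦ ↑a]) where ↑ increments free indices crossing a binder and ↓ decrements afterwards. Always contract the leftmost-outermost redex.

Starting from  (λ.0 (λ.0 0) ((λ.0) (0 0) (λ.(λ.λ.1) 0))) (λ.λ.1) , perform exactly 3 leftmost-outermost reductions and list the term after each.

  start: (λ.0 (λ.0 0) ((λ.0) (0 0) (λ.(λ.λ.1) 0))) (λ.λ.1)
  step 1: (λ.λ.1) (λ.0 0) ((λ.0) ((λ.λ.1) (λ.λ.1)) (λ.(λ.λ.1) 0))
  step 2: (λ.λ.0 0) ((λ.0) ((λ.λ.1) (λ.λ.1)) (λ.(λ.λ.1) 0))
  step 3: λ.0 0

Answer: after 3 steps: λ.0 0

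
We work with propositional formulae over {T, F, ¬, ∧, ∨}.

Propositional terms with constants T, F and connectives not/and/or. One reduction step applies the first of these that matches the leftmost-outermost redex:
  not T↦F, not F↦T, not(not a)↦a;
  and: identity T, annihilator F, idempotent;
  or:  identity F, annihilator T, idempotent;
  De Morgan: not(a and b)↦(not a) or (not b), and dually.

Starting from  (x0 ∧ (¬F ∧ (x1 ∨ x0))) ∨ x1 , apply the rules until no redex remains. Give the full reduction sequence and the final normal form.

Answer: normal form = (x0 ∧ (x1 ∨ x0)) ∨ x1  (in 2 steps)

Derivation:
  start: (x0 ∧ (¬F ∧ (x1 ∨ x0))) ∨ x1
  →1  (x0 ∧ (T ∧ (x1 ∨ x0))) ∨ x1
  →2  (x0 ∧ (x1 ∨ x0)) ∨ x1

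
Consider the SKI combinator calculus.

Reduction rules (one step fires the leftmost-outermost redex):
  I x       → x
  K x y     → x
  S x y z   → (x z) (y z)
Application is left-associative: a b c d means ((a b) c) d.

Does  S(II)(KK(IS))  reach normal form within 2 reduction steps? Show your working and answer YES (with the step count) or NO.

  start: S(II)(KK(IS))
  →1  SI(KK(IS))
  →2  SIK

Answer: YES — reaches normal form SIK in 2 ≤ 2 steps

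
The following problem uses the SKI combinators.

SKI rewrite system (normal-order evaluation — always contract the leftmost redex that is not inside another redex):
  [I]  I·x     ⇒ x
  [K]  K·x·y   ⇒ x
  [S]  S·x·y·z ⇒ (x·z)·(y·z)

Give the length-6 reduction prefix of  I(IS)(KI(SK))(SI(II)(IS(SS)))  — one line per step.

  start: I(IS)(KI(SK))(SI(II)(IS(SS)))
  [1] IS(KI(SK))(SI(II)(IS(SS)))
  [2] S(KI(SK))(SI(II)(IS(SS)))
  [3] SI(SI(II)(IS(SS)))
  [4] SI(I(IS(SS))(II(IS(SS))))
  [5] SI(IS(SS)(II(IS(SS))))
  [6] SI(S(SS)(II(IS(SS))))

Answer: after 6 steps: SI(S(SS)(II(IS(SS))))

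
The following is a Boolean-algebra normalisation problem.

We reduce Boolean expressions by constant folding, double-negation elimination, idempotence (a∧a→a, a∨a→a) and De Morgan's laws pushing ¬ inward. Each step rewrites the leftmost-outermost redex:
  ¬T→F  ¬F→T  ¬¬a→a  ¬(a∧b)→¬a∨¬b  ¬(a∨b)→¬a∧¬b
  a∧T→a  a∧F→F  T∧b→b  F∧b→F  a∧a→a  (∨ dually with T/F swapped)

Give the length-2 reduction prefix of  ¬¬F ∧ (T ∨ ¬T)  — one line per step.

  start: ¬¬F ∧ (T ∨ ¬T)
  step 1: F ∧ (T ∨ ¬T)
  step 2: F

Answer: after 2 steps: F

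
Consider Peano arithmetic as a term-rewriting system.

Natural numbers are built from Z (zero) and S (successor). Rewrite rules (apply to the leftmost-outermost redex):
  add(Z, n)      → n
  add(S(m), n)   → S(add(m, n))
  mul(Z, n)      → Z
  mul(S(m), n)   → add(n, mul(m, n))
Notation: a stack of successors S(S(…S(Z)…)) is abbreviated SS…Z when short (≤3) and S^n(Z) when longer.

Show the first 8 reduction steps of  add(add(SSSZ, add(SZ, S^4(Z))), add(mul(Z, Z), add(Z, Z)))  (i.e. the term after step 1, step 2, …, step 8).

  start: add(add(SSSZ, add(SZ, S^4(Z))), add(mul(Z, Z), add(Z, Z)))
  →1  add(S(add(SSZ, add(SZ, S^4(Z)))), add(mul(Z, Z), add(Z, Z)))
  →2  S(add(add(SSZ, add(SZ, S^4(Z))), add(mul(Z, Z), add(Z, Z))))
  →3  S(add(S(add(SZ, add(SZ, S^4(Z)))), add(mul(Z, Z), add(Z, Z))))
  →4  S(S(add(add(SZ, add(SZ, S^4(Z))), add(mul(Z, Z), add(Z, Z)))))
  →5  S(S(add(S(add(Z, add(SZ, S^4(Z)))), add(mul(Z, Z), add(Z, Z)))))
  →6  S(S(S(add(add(Z, add(SZ, S^4(Z))), add(mul(Z, Z), add(Z, Z))))))
  →7  S(S(S(add(add(SZ, S^4(Z)), add(mul(Z, Z), add(Z, Z))))))
  →8  S(S(S(add(S(add(Z, S^4(Z))), add(mul(Z, Z), add(Z, Z))))))

Answer: after 8 steps: S(S(S(add(S(add(Z, S^4(Z))), add(mul(Z, Z), add(Z, Z))))))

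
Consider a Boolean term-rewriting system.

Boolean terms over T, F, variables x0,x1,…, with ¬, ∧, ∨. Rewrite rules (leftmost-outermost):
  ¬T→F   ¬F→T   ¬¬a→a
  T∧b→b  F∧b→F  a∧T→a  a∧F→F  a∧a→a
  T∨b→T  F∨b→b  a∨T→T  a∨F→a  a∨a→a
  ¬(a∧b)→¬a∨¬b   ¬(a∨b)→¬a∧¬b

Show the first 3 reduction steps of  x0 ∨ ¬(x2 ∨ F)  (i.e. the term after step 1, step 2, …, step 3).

Answer: after 3 steps: x0 ∨ ¬x2

Working:
  start: x0 ∨ ¬(x2 ∨ F)
  [1] x0 ∨ (¬x2 ∧ ¬F)
  [2] x0 ∨ (¬x2 ∧ T)
  [3] x0 ∨ ¬x2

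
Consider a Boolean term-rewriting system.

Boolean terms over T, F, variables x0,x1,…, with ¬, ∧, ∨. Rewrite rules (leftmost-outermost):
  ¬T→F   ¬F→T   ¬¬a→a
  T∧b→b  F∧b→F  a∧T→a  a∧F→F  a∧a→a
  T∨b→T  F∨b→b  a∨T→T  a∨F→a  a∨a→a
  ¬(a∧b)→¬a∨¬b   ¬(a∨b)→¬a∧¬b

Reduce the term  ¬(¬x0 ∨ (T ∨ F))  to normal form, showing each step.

  start: ¬(¬x0 ∨ (T ∨ F))
  →1  ¬¬x0 ∧ ¬(T ∨ F)
  →2  x0 ∧ ¬(T ∨ F)
  →3  x0 ∧ (¬T ∧ ¬F)
  →4  x0 ∧ (F ∧ ¬F)
  →5  x0 ∧ F
  →6  F

Answer: normal form = F  (in 6 steps)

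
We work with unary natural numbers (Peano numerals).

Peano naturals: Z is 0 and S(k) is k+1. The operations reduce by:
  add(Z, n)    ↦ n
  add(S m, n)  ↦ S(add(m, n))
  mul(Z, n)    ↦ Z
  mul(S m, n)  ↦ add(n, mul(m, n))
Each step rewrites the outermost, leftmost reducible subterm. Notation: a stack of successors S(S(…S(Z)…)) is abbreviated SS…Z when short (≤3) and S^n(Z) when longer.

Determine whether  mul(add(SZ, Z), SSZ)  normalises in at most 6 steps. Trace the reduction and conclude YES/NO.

  start: mul(add(SZ, Z), SSZ)
  [1] mul(S(add(Z, Z)), SSZ)
  [2] add(SSZ, mul(add(Z, Z), SSZ))
  [3] S(add(SZ, mul(add(Z, Z), SSZ)))
  [4] S(S(add(Z, mul(add(Z, Z), SSZ))))
  [5] S(S(mul(add(Z, Z), SSZ)))
  [6] S(S(mul(Z, SSZ)))

Answer: NO — after 6 steps the term is S(S(mul(Z, SSZ))), not yet normal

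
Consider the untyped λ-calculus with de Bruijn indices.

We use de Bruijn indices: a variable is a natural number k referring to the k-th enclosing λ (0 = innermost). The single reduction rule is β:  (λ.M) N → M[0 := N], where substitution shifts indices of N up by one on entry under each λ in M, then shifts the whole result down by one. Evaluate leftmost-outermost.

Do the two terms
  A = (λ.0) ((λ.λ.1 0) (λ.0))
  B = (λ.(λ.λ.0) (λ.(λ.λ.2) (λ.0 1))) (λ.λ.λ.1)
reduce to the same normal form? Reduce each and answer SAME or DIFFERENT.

Term A:
  start: (λ.0) ((λ.λ.1 0) (λ.0))
  step 1: (λ.λ.1 0) (λ.0)
  step 2: λ.(λ.0) 0
  step 3: λ.0

Term B:
  start: (λ.(λ.λ.0) (λ.(λ.λ.2) (λ.0 1))) (λ.λ.λ.1)
  step 1: (λ.λ.0) (λ.(λ.λ.2) (λ.0 1))
  step 2: λ.0

Answer: SAME — A ⇓ λ.0, B ⇓ λ.0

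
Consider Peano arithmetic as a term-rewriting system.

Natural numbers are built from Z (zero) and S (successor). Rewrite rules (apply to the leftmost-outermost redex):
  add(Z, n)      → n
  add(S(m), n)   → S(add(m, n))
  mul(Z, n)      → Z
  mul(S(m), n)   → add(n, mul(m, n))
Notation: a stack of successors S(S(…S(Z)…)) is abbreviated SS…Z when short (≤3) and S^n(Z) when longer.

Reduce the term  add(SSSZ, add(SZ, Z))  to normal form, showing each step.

Answer: normal form = S^4(Z)  (in 6 steps)

Working:
  start: add(SSSZ, add(SZ, Z))
  step 1: S(add(SSZ, add(SZ, Z)))
  step 2: S(S(add(SZ, add(SZ, Z))))
  step 3: S(S(S(add(Z, add(SZ, Z)))))
  step 4: S(S(S(add(SZ, Z))))
  step 5: S(S(S(S(add(Z, Z)))))
  step 6: S^4(Z)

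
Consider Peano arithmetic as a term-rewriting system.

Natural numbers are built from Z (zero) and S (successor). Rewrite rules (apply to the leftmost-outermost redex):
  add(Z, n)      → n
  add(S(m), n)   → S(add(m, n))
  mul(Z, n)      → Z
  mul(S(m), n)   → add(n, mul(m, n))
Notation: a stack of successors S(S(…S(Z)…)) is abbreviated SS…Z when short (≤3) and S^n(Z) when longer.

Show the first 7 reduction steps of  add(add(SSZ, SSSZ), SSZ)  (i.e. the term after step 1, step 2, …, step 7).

Answer: after 7 steps: S(S(S(S(add(SZ, SSZ)))))

Derivation:
  start: add(add(SSZ, SSSZ), SSZ)
  →1  add(S(add(SZ, SSSZ)), SSZ)
  →2  S(add(add(SZ, SSSZ), SSZ))
  →3  S(add(S(add(Z, SSSZ)), SSZ))
  →4  S(S(add(add(Z, SSSZ), SSZ)))
  →5  S(S(add(SSSZ, SSZ)))
  →6  S(S(S(add(SSZ, SSZ))))
  →7  S(S(S(S(add(SZ, SSZ)))))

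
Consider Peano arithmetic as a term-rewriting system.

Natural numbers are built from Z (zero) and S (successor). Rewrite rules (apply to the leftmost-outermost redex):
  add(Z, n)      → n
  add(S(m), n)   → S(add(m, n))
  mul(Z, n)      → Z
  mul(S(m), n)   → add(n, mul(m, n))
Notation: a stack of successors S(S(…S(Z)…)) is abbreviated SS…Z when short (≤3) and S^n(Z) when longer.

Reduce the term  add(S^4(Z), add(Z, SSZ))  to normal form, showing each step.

  start: add(S^4(Z), add(Z, SSZ))
  [1] S(add(SSSZ, add(Z, SSZ)))
  [2] S(S(add(SSZ, add(Z, SSZ))))
  [3] S(S(S(add(SZ, add(Z, SSZ)))))
  [4] S(S(S(S(add(Z, add(Z, SSZ))))))
  [5] S(S(S(S(add(Z, SSZ)))))
  [6] S^6(Z)

Answer: normal form = S^6(Z)  (in 6 steps)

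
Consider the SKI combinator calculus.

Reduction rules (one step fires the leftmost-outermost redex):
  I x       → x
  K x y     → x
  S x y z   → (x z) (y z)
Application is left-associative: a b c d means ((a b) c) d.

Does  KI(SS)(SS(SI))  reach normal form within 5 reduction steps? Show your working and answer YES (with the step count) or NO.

  start: KI(SS)(SS(SI))
  [1] I(SS(SI))
  [2] SS(SI)

Answer: YES — reaches normal form SS(SI) in 2 ≤ 5 steps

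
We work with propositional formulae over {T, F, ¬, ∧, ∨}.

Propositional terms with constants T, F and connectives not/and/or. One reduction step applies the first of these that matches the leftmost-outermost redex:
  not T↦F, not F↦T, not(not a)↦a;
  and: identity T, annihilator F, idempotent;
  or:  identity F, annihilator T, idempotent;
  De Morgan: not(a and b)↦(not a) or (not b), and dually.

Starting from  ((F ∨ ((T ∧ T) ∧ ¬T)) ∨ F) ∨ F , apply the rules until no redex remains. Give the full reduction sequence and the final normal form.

Answer: normal form = F  (in 6 steps)

Reduction:
  start: ((F ∨ ((T ∧ T) ∧ ¬T)) ∨ F) ∨ F
  step 1: (F ∨ ((T ∧ T) ∧ ¬T)) ∨ F
  step 2: F ∨ ((T ∧ T) ∧ ¬T)
  step 3: (T ∧ T) ∧ ¬T
  step 4: T ∧ ¬T
  step 5: ¬T
  step 6: F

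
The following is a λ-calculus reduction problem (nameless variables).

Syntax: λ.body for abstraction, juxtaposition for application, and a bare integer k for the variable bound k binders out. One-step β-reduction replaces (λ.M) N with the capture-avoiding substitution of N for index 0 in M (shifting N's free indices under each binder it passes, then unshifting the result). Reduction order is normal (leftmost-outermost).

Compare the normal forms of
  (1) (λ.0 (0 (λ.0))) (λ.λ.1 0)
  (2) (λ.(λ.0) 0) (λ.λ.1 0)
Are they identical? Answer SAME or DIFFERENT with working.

Term A:
  start: (λ.0 (0 (λ.0))) (λ.λ.1 0)
  [1] (λ.λ.1 0) ((λ.λ.1 0) (λ.0))
  [2] λ.(λ.λ.1 0) (λ.0) 0
  [3] λ.(λ.(λ.0) 0) 0
  [4] λ.(λ.0) 0
  [5] λ.0

Term B:
  start: (λ.(λ.0) 0) (λ.λ.1 0)
  [1] (λ.0) (λ.λ.1 0)
  [2] λ.λ.1 0

Answer: DIFFERENT — A ⇓ λ.0, B ⇓ λ.λ.1 0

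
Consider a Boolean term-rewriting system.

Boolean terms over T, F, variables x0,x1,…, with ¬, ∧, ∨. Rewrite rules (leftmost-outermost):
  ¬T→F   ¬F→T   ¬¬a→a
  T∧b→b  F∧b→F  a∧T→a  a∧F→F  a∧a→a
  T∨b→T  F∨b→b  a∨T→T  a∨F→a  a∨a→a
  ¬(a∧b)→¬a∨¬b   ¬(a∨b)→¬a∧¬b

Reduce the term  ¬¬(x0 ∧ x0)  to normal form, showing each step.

  start: ¬¬(x0 ∧ x0)
  step 1: x0 ∧ x0
  step 2: x0

Answer: normal form = x0  (in 2 steps)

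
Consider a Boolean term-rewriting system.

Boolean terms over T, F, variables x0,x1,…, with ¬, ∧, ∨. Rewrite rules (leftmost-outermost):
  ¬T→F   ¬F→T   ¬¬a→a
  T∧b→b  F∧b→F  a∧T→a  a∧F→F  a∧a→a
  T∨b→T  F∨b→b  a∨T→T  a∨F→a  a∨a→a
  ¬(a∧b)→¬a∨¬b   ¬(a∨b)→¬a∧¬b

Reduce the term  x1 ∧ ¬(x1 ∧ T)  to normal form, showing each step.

Answer: normal form = x1 ∧ ¬x1  (in 3 steps)

Reduction:
  start: x1 ∧ ¬(x1 ∧ T)
  →1  x1 ∧ (¬x1 ∨ ¬T)
  →2  x1 ∧ (¬x1 ∨ F)
  →3  x1 ∧ ¬x1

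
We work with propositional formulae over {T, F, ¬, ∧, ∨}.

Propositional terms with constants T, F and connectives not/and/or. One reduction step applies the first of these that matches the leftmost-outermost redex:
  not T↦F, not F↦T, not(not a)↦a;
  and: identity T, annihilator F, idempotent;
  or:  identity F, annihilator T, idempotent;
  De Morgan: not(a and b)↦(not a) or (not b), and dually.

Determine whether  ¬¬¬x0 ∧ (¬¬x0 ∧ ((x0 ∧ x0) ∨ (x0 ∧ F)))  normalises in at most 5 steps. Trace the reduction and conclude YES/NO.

Answer: NO — after 5 steps the term is ¬x0 ∧ (x0 ∧ x0), not yet normal

Working:
  start: ¬¬¬x0 ∧ (¬¬x0 ∧ ((x0 ∧ x0) ∨ (x0 ∧ F)))
  step 1: ¬x0 ∧ (¬¬x0 ∧ ((x0 ∧ x0) ∨ (x0 ∧ F)))
  step 2: ¬x0 ∧ (x0 ∧ ((x0 ∧ x0) ∨ (x0 ∧ F)))
  step 3: ¬x0 ∧ (x0 ∧ (x0 ∨ (x0 ∧ F)))
  step 4: ¬x0 ∧ (x0 ∧ (x0 ∨ F))
  step 5: ¬x0 ∧ (x0 ∧ x0)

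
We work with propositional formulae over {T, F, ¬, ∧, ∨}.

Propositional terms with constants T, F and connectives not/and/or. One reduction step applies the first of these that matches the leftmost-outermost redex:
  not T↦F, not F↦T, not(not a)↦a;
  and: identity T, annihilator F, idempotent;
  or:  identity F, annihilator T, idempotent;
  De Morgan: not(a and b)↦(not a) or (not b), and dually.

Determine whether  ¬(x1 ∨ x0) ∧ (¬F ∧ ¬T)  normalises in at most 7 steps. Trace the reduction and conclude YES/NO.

  start: ¬(x1 ∨ x0) ∧ (¬F ∧ ¬T)
  [1] (¬x1 ∧ ¬x0) ∧ (¬F ∧ ¬T)
  [2] (¬x1 ∧ ¬x0) ∧ (T ∧ ¬T)
  [3] (¬x1 ∧ ¬x0) ∧ ¬T
  [4] (¬x1 ∧ ¬x0) ∧ F
  [5] F

Answer: YES — reaches normal form F in 5 ≤ 7 steps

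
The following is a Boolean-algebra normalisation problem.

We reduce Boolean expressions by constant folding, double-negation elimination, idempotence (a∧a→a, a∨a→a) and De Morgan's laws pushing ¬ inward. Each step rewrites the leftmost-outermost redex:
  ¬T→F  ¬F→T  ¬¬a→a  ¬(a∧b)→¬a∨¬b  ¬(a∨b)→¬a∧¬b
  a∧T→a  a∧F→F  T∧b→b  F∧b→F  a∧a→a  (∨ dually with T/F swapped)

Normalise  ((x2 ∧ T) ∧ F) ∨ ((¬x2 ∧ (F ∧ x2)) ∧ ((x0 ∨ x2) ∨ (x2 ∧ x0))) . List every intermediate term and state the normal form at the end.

  start: ((x2 ∧ T) ∧ F) ∨ ((¬x2 ∧ (F ∧ x2)) ∧ ((x0 ∨ x2) ∨ (x2 ∧ x0)))
  [1] F ∨ ((¬x2 ∧ (F ∧ x2)) ∧ ((x0 ∨ x2) ∨ (x2 ∧ x0)))
  [2] (¬x2 ∧ (F ∧ x2)) ∧ ((x0 ∨ x2) ∨ (x2 ∧ x0))
  [3] (¬x2 ∧ F) ∧ ((x0 ∨ x2) ∨ (x2 ∧ x0))
  [4] F ∧ ((x0 ∨ x2) ∨ (x2 ∧ x0))
  [5] F

Answer: normal form = F  (in 5 steps)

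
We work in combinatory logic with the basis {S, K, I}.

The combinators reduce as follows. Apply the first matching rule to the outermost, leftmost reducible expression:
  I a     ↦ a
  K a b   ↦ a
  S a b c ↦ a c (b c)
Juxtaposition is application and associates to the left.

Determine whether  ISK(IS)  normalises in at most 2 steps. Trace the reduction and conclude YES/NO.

  start: ISK(IS)
  step 1: SK(IS)
  step 2: SKS

Answer: YES — reaches normal form SKS in 2 ≤ 2 steps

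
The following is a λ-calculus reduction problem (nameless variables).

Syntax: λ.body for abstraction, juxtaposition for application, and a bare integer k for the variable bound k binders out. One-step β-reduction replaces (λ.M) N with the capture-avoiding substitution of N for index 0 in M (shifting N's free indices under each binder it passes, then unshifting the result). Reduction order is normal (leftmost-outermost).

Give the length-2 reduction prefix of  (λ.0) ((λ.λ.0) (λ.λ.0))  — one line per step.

  start: (λ.0) ((λ.λ.0) (λ.λ.0))
  step 1: (λ.λ.0) (λ.λ.0)
  step 2: λ.0

Answer: after 2 steps: λ.0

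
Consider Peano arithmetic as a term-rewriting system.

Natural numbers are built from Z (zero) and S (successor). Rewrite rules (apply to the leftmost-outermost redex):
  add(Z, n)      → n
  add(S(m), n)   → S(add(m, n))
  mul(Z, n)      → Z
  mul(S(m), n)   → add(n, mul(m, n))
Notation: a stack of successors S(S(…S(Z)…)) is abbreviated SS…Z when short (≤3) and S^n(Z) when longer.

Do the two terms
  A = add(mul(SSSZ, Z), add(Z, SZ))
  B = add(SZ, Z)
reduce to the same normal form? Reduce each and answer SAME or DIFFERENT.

Answer: SAME — A ⇓ SZ, B ⇓ SZ

Working:
Term A:
  start: add(mul(SSSZ, Z), add(Z, SZ))
  step 1: add(add(Z, mul(SSZ, Z)), add(Z, SZ))
  step 2: add(mul(SSZ, Z), add(Z, SZ))
  step 3: add(add(Z, mul(SZ, Z)), add(Z, SZ))
  step 4: add(mul(SZ, Z), add(Z, SZ))
  step 5: add(add(Z, mul(Z, Z)), add(Z, SZ))
  step 6: add(mul(Z, Z), add(Z, SZ))
  step 7: add(Z, add(Z, SZ))
  step 8: add(Z, SZ)
  step 9: SZ

Term B:
  start: add(SZ, Z)
  step 1: S(add(Z, Z))
  step 2: SZ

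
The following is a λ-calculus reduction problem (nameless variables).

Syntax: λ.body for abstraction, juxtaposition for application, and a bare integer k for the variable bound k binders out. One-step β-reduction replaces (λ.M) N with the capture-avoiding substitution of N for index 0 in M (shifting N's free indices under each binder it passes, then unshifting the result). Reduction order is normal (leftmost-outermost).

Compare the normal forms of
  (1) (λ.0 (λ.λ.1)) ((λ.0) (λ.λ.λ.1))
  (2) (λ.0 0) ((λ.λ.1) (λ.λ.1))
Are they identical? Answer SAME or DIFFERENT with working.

Term A:
  start: (λ.0 (λ.λ.1)) ((λ.0) (λ.λ.λ.1))
  [1] (λ.0) (λ.λ.λ.1) (λ.λ.1)
  [2] (λ.λ.λ.1) (λ.λ.1)
  [3] λ.λ.1

Term B:
  start: (λ.0 0) ((λ.λ.1) (λ.λ.1))
  [1] (λ.λ.1) (λ.λ.1) ((λ.λ.1) (λ.λ.1))
  [2] (λ.λ.λ.1) ((λ.λ.1) (λ.λ.1))
  [3] λ.λ.1

Answer: SAME — A ⇓ λ.λ.1, B ⇓ λ.λ.1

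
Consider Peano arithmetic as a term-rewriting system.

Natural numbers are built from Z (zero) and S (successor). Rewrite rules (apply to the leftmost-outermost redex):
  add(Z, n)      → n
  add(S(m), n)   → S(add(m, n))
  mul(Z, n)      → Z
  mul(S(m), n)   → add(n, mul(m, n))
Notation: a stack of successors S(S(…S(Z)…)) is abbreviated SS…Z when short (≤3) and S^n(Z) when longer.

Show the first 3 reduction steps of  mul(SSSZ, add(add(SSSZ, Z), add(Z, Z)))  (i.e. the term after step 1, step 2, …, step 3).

Answer: after 3 steps: add(S(add(add(SSZ, Z), add(Z, Z))), mul(SSZ, add(add(SSSZ, Z), add(Z, Z))))

Reduction:
  start: mul(SSSZ, add(add(SSSZ, Z), add(Z, Z)))
  [1] add(add(add(SSSZ, Z), add(Z, Z)), mul(SSZ, add(add(SSSZ, Z), add(Z, Z))))
  [2] add(add(S(add(SSZ, Z)), add(Z, Z)), mul(SSZ, add(add(SSSZ, Z), add(Z, Z))))
  [3] add(S(add(add(SSZ, Z), add(Z, Z))), mul(SSZ, add(add(SSSZ, Z), add(Z, Z))))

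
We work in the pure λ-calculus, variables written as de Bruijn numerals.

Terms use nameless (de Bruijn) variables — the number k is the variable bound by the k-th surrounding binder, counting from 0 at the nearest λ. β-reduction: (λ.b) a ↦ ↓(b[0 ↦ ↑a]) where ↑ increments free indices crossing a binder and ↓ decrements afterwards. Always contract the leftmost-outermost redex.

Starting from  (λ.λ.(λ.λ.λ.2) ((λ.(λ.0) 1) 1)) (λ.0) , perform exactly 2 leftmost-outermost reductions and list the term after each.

Answer: after 2 steps: λ.λ.λ.(λ.(λ.0) 3) (λ.0)

Derivation:
  start: (λ.λ.(λ.λ.λ.2) ((λ.(λ.0) 1) 1)) (λ.0)
  [1] λ.(λ.λ.λ.2) ((λ.(λ.0) 1) (λ.0))
  [2] λ.λ.λ.(λ.(λ.0) 3) (λ.0)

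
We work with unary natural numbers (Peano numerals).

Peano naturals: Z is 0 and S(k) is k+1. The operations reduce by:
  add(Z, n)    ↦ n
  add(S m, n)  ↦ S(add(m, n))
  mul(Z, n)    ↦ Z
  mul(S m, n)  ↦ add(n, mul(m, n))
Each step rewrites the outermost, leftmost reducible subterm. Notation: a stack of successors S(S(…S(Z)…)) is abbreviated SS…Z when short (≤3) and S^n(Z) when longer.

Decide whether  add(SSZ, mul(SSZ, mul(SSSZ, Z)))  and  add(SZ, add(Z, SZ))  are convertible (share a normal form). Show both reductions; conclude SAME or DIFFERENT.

Answer: SAME — A ⇓ SSZ, B ⇓ SSZ

Reduction:
Term A:
  start: add(SSZ, mul(SSZ, mul(SSSZ, Z)))
  [1] S(add(SZ, mul(SSZ, mul(SSSZ, Z))))
  [2] S(S(add(Z, mul(SSZ, mul(SSSZ, Z)))))
  [3] S(S(mul(SSZ, mul(SSSZ, Z))))
  [4] S(S(add(mul(SSSZ, Z), mul(SZ, mul(SSSZ, Z)))))
  [5] S(S(add(add(Z, mul(SSZ, Z)), mul(SZ, mul(SSSZ, Z)))))
  [6] S(S(add(mul(SSZ, Z), mul(SZ, mul(SSSZ, Z)))))
  [7] S(S(add(add(Z, mul(SZ, Z)), mul(SZ, mul(SSSZ, Z)))))
  [8] S(S(add(mul(SZ, Z), mul(SZ, mul(SSSZ, Z)))))
  [9] S(S(add(add(Z, mul(Z, Z)), mul(SZ, mul(SSSZ, Z)))))
  [10] S(S(add(mul(Z, Z), mul(SZ, mul(SSSZ, Z)))))
  [11] S(S(add(Z, mul(SZ, mul(SSSZ, Z)))))
  [12] S(S(mul(SZ, mul(SSSZ, Z))))
  [13] S(S(add(mul(SSSZ, Z), mul(Z, mul(SSSZ, Z)))))
  [14] S(S(add(add(Z, mul(SSZ, Z)), mul(Z, mul(SSSZ, Z)))))
  [15] S(S(add(mul(SSZ, Z), mul(Z, mul(SSSZ, Z)))))
  [16] S(S(add(add(Z, mul(SZ, Z)), mul(Z, mul(SSSZ, Z)))))
  [17] S(S(add(mul(SZ, Z), mul(Z, mul(SSSZ, Z)))))
  [18] S(S(add(add(Z, mul(Z, Z)), mul(Z, mul(SSSZ, Z)))))
  [19] S(S(add(mul(Z, Z), mul(Z, mul(SSSZ, Z)))))
  [20] S(S(add(Z, mul(Z, mul(SSSZ, Z)))))
  [21] S(S(mul(Z, mul(SSSZ, Z))))
  [22] SSZ

Term B:
  start: add(SZ, add(Z, SZ))
  [1] S(add(Z, add(Z, SZ)))
  [2] S(add(Z, SZ))
  [3] SSZ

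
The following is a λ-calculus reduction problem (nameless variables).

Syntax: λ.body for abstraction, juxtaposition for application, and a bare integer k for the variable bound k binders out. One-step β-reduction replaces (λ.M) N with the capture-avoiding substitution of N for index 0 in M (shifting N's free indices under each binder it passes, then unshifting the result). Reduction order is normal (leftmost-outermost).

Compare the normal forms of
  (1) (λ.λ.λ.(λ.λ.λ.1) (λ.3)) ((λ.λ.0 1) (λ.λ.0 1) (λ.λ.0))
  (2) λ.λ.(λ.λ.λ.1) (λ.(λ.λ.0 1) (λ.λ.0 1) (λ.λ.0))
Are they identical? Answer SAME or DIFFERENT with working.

Term A:
  start: (λ.λ.λ.(λ.λ.λ.1) (λ.3)) ((λ.λ.0 1) (λ.λ.0 1) (λ.λ.0))
  [1] λ.λ.(λ.λ.λ.1) (λ.(λ.λ.0 1) (λ.λ.0 1) (λ.λ.0))
  [2] λ.λ.λ.λ.1

Term B:
  start: λ.λ.(λ.λ.λ.1) (λ.(λ.λ.0 1) (λ.λ.0 1) (λ.λ.0))
  [1] λ.λ.λ.λ.1

Answer: SAME — A ⇓ λ.λ.λ.λ.1, B ⇓ λ.λ.λ.λ.1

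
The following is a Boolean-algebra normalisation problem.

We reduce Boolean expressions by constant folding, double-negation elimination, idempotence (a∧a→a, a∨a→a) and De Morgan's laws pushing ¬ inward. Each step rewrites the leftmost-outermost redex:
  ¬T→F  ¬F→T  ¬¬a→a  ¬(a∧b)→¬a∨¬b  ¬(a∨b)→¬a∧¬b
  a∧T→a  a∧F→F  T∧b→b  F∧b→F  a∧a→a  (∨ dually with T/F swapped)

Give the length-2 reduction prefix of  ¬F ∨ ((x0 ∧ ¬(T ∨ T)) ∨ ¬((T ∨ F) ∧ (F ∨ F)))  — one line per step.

  start: ¬F ∨ ((x0 ∧ ¬(T ∨ T)) ∨ ¬((T ∨ F) ∧ (F ∨ F)))
  step 1: T ∨ ((x0 ∧ ¬(T ∨ T)) ∨ ¬((T ∨ F) ∧ (F ∨ F)))
  step 2: T

Answer: after 2 steps: T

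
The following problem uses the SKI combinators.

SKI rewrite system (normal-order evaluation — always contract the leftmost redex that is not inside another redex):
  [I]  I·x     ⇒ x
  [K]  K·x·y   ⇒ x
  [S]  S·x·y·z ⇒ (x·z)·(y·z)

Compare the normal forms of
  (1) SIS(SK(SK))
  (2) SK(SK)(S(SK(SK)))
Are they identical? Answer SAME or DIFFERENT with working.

Term A:
  start: SIS(SK(SK))
  [1] I(SK(SK))(S(SK(SK)))
  [2] SK(SK)(S(SK(SK)))
  [3] K(S(SK(SK)))(SK(S(SK(SK))))
  [4] S(SK(SK))

Term B:
  start: SK(SK)(S(SK(SK)))
  [1] K(S(SK(SK)))(SK(S(SK(SK))))
  [2] S(SK(SK))

Answer: SAME — A ⇓ S(SK(SK)), B ⇓ S(SK(SK))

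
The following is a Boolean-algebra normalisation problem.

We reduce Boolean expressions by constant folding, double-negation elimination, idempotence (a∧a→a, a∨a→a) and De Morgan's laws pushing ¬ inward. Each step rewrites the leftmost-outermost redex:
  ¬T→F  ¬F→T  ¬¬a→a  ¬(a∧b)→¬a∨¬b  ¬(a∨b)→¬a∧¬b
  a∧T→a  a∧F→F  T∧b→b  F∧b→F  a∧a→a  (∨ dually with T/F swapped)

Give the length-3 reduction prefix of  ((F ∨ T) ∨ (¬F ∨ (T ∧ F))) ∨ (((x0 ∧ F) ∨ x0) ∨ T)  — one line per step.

  start: ((F ∨ T) ∨ (¬F ∨ (T ∧ F))) ∨ (((x0 ∧ F) ∨ x0) ∨ T)
  step 1: (T ∨ (¬F ∨ (T ∧ F))) ∨ (((x0 ∧ F) ∨ x0) ∨ T)
  step 2: T ∨ (((x0 ∧ F) ∨ x0) ∨ T)
  step 3: T

Answer: after 3 steps: T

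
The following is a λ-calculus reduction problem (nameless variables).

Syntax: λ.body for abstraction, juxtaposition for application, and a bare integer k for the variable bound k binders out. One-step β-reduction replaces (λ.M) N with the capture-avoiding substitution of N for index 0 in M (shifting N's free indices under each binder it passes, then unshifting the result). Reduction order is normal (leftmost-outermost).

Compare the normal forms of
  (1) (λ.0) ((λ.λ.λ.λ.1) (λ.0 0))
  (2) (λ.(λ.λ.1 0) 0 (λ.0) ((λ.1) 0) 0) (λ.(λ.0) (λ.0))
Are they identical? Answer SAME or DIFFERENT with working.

Answer: DIFFERENT — A ⇓ λ.λ.λ.1, B ⇓ λ.0

Working:
Term A:
  start: (λ.0) ((λ.λ.λ.λ.1) (λ.0 0))
  [1] (λ.λ.λ.λ.1) (λ.0 0)
  [2] λ.λ.λ.1

Term B:
  start: (λ.(λ.λ.1 0) 0 (λ.0) ((λ.1) 0) 0) (λ.(λ.0) (λ.0))
  [1] (λ.λ.1 0) (λ.(λ.0) (λ.0)) (λ.0) ((λ.λ.(λ.0) (λ.0)) (λ.(λ.0) (λ.0))) (λ.(λ.0) (λ.0))
  [2] (λ.(λ.(λ.0) (λ.0)) 0) (λ.0) ((λ.λ.(λ.0) (λ.0)) (λ.(λ.0) (λ.0))) (λ.(λ.0) (λ.0))
  [3] (λ.(λ.0) (λ.0)) (λ.0) ((λ.λ.(λ.0) (λ.0)) (λ.(λ.0) (λ.0))) (λ.(λ.0) (λ.0))
  [4] (λ.0) (λ.0) ((λ.λ.(λ.0) (λ.0)) (λ.(λ.0) (λ.0))) (λ.(λ.0) (λ.0))
  [5] (λ.0) ((λ.λ.(λ.0) (λ.0)) (λ.(λ.0) (λ.0))) (λ.(λ.0) (λ.0))
  [6] (λ.λ.(λ.0) (λ.0)) (λ.(λ.0) (λ.0)) (λ.(λ.0) (λ.0))
  [7] (λ.(λ.0) (λ.0)) (λ.(λ.0) (λ.0))
  [8] (λ.0) (λ.0)
  [9] λ.0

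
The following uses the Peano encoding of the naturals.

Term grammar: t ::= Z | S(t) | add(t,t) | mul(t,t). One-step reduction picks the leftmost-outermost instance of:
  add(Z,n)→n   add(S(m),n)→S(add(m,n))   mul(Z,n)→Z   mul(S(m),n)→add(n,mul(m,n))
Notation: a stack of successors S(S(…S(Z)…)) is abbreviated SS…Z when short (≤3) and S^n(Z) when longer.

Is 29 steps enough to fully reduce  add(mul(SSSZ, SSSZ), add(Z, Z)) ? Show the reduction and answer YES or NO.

  start: add(mul(SSSZ, SSSZ), add(Z, Z))
  step 1: add(add(SSSZ, mul(SSZ, SSSZ)), add(Z, Z))
  step 2: add(S(add(SSZ, mul(SSZ, SSSZ))), add(Z, Z))
  step 3: S(add(add(SSZ, mul(SSZ, SSSZ)), add(Z, Z)))
  step 4: S(add(S(add(SZ, mul(SSZ, SSSZ))), add(Z, Z)))
  step 5: S(S(add(add(SZ, mul(SSZ, SSSZ)), add(Z, Z))))
  step 6: S(S(add(S(add(Z, mul(SSZ, SSSZ))), add(Z, Z))))
  step 7: S(S(S(add(add(Z, mul(SSZ, SSSZ)), add(Z, Z)))))
  step 8: S(S(S(add(mul(SSZ, SSSZ), add(Z, Z)))))
  step 9: S(S(S(add(add(SSSZ, mul(SZ, SSSZ)), add(Z, Z)))))
  step 10: S(S(S(add(S(add(SSZ, mul(SZ, SSSZ))), add(Z, Z)))))
  step 11: S(S(S(S(add(add(SSZ, mul(SZ, SSSZ)), add(Z, Z))))))
  step 12: S(S(S(S(add(S(add(SZ, mul(SZ, SSSZ))), add(Z, Z))))))
  step 13: S(S(S(S(S(add(add(SZ, mul(SZ, SSSZ)), add(Z, Z)))))))
  step 14: S(S(S(S(S(add(S(add(Z, mul(SZ, SSSZ))), add(Z, Z)))))))
  step 15: S(S(S(S(S(S(add(add(Z, mul(SZ, SSSZ)), add(Z, Z))))))))
  step 16: S(S(S(S(S(S(add(mul(SZ, SSSZ), add(Z, Z))))))))
  step 17: S(S(S(S(S(S(add(add(SSSZ, mul(Z, SSSZ)), add(Z, Z))))))))
  step 18: S(S(S(S(S(S(add(S(add(SSZ, mul(Z, SSSZ))), add(Z, Z))))))))
  step 19: S(S(S(S(S(S(S(add(add(SSZ, mul(Z, SSSZ)), add(Z, Z)))))))))
  step 20: S(S(S(S(S(S(S(add(S(add(SZ, mul(Z, SSSZ))), add(Z, Z)))))))))
  step 21: S(S(S(S(S(S(S(S(add(add(SZ, mul(Z, SSSZ)), add(Z, Z))))))))))
  step 22: S(S(S(S(S(S(S(S(add(S(add(Z, mul(Z, SSSZ))), add(Z, Z))))))))))
  step 23: S(S(S(S(S(S(S(S(S(add(add(Z, mul(Z, SSSZ)), add(Z, Z)))))))))))
  step 24: S(S(S(S(S(S(S(S(S(add(mul(Z, SSSZ), add(Z, Z)))))))))))
  step 25: S(S(S(S(S(S(S(S(S(add(Z, add(Z, Z)))))))))))
  step 26: S(S(S(S(S(S(S(S(S(add(Z, Z))))))))))
  step 27: S^9(Z)

Answer: YES — reaches normal form S^9(Z) in 27 ≤ 29 steps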